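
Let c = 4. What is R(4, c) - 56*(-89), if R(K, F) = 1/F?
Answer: 19937/4 ≈ 4984.3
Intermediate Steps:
R(4, c) - 56*(-89) = 1/4 - 56*(-89) = ¼ + 4984 = 19937/4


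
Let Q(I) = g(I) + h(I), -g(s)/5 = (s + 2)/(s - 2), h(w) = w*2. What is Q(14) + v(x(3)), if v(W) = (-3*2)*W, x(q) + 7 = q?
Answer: 136/3 ≈ 45.333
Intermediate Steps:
h(w) = 2*w
g(s) = -5*(2 + s)/(-2 + s) (g(s) = -5*(s + 2)/(s - 2) = -5*(2 + s)/(-2 + s))
x(q) = -7 + q
Q(I) = 2*I + 5*(-2 - I)/(-2 + I) (Q(I) = 5*(-2 - I)/(-2 + I) + 2*I = 2*I + 5*(-2 - I)/(-2 + I))
v(W) = -6*W
Q(14) + v(x(3)) = (-10 - 9*14 + 2*14²)/(-2 + 14) - 6*(-7 + 3) = (-10 - 126 + 2*196)/12 - 6*(-4) = (-10 - 126 + 392)/12 + 24 = (1/12)*256 + 24 = 64/3 + 24 = 136/3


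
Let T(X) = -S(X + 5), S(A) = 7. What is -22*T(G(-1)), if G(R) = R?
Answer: 154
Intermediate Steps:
T(X) = -7 (T(X) = -1*7 = -7)
-22*T(G(-1)) = -22*(-7) = 154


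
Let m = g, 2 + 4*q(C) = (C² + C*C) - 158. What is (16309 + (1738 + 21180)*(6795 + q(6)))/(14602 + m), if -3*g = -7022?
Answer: 465719769/50828 ≈ 9162.7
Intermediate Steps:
q(C) = -40 + C²/2 (q(C) = -½ + ((C² + C*C) - 158)/4 = -½ + ((C² + C²) - 158)/4 = -½ + (2*C² - 158)/4 = -½ + (-158 + 2*C²)/4 = -½ + (-79/2 + C²/2) = -40 + C²/2)
g = 7022/3 (g = -⅓*(-7022) = 7022/3 ≈ 2340.7)
m = 7022/3 ≈ 2340.7
(16309 + (1738 + 21180)*(6795 + q(6)))/(14602 + m) = (16309 + (1738 + 21180)*(6795 + (-40 + (½)*6²)))/(14602 + 7022/3) = (16309 + 22918*(6795 + (-40 + (½)*36)))/(50828/3) = (16309 + 22918*(6795 + (-40 + 18)))*(3/50828) = (16309 + 22918*(6795 - 22))*(3/50828) = (16309 + 22918*6773)*(3/50828) = (16309 + 155223614)*(3/50828) = 155239923*(3/50828) = 465719769/50828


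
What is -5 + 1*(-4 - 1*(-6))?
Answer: -3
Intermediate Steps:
-5 + 1*(-4 - 1*(-6)) = -5 + 1*(-4 + 6) = -5 + 1*2 = -5 + 2 = -3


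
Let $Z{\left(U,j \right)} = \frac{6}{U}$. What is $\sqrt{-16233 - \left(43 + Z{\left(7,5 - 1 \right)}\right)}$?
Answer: $\frac{i \sqrt{797566}}{7} \approx 127.58 i$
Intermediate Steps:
$\sqrt{-16233 - \left(43 + Z{\left(7,5 - 1 \right)}\right)} = \sqrt{-16233 - \left(43 + \frac{6}{7}\right)} = \sqrt{-16233 - \left(43 + 6 \cdot \frac{1}{7}\right)} = \sqrt{-16233 - \frac{307}{7}} = \sqrt{- \frac{113938}{7}} = \frac{i \sqrt{797566}}{7}$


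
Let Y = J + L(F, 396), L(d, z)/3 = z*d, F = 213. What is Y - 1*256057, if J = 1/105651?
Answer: -318326462/105651 ≈ -3013.0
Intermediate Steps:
J = 1/105651 ≈ 9.4651e-6
L(d, z) = 3*d*z (L(d, z) = 3*(z*d) = 3*(d*z) = 3*d*z)
Y = 26734351645/105651 (Y = 1/105651 + 3*213*396 = 1/105651 + 253044 = 26734351645/105651 ≈ 2.5304e+5)
Y - 1*256057 = 26734351645/105651 - 1*256057 = 26734351645/105651 - 256057 = -318326462/105651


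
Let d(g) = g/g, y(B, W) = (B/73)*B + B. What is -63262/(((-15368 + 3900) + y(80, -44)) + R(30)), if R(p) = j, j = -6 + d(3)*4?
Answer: 2309063/412535 ≈ 5.5973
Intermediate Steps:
y(B, W) = B + B²/73 (y(B, W) = (B*(1/73))*B + B = (B/73)*B + B = B²/73 + B = B + B²/73)
d(g) = 1
j = -2 (j = -6 + 1*4 = -6 + 4 = -2)
R(p) = -2
-63262/(((-15368 + 3900) + y(80, -44)) + R(30)) = -63262/(((-15368 + 3900) + (1/73)*80*(73 + 80)) - 2) = -63262/((-11468 + (1/73)*80*153) - 2) = -63262/((-11468 + 12240/73) - 2) = -63262/(-824924/73 - 2) = -63262/(-825070/73) = -63262*(-73/825070) = 2309063/412535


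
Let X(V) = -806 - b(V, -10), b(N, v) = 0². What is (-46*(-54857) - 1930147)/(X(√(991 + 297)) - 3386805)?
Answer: -593275/3387611 ≈ -0.17513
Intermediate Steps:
b(N, v) = 0
X(V) = -806 (X(V) = -806 - 1*0 = -806 + 0 = -806)
(-46*(-54857) - 1930147)/(X(√(991 + 297)) - 3386805) = (-46*(-54857) - 1930147)/(-806 - 3386805) = (2523422 - 1930147)/(-3387611) = 593275*(-1/3387611) = -593275/3387611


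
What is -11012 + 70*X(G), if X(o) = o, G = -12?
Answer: -11852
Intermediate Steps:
-11012 + 70*X(G) = -11012 + 70*(-12) = -11012 - 840 = -11852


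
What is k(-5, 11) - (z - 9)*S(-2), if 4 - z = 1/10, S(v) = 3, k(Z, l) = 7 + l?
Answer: 333/10 ≈ 33.300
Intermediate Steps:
z = 39/10 (z = 4 - 1/10 = 39/10 ≈ 3.9000)
k(-5, 11) - (z - 9)*S(-2) = (7 + 11) - (39/10 - 9)*3 = 18 - (-51)*3/10 = 18 - 1*(-153/10) = 18 + 153/10 = 333/10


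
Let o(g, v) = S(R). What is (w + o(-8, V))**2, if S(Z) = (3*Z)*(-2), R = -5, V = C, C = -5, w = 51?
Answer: 6561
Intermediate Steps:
V = -5
S(Z) = -6*Z
o(g, v) = 30 (o(g, v) = -6*(-5) = 30)
(w + o(-8, V))**2 = (51 + 30)**2 = 81**2 = 6561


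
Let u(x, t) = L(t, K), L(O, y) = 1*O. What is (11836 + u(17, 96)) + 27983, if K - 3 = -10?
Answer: 39915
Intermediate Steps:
K = -7 (K = 3 - 10 = -7)
L(O, y) = O
u(x, t) = t
(11836 + u(17, 96)) + 27983 = (11836 + 96) + 27983 = 11932 + 27983 = 39915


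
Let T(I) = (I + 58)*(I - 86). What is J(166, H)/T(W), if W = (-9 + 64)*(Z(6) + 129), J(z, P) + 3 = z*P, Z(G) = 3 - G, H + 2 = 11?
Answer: 1491/47825872 ≈ 3.1176e-5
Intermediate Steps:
H = 9 (H = -2 + 11 = 9)
J(z, P) = -3 + P*z (J(z, P) = -3 + z*P = -3 + P*z)
W = 6930 (W = (-9 + 64)*((3 - 1*6) + 129) = 55*((3 - 6) + 129) = 55*(-3 + 129) = 55*126 = 6930)
T(I) = (-86 + I)*(58 + I) (T(I) = (58 + I)*(-86 + I) = (-86 + I)*(58 + I))
J(166, H)/T(W) = (-3 + 9*166)/(-4988 + 6930² - 28*6930) = (-3 + 1494)/(-4988 + 48024900 - 194040) = 1491/47825872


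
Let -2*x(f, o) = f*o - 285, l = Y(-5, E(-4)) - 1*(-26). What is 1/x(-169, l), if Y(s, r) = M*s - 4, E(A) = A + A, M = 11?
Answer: -1/2646 ≈ -0.00037793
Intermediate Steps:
E(A) = 2*A
Y(s, r) = -4 + 11*s (Y(s, r) = 11*s - 4 = -4 + 11*s)
l = -33 (l = (-4 + 11*(-5)) - 1*(-26) = (-4 - 55) + 26 = -59 + 26 = -33)
x(f, o) = 285/2 - f*o/2 (x(f, o) = -(f*o - 285)/2 = -(-285 + f*o)/2 = 285/2 - f*o/2)
1/x(-169, l) = 1/(285/2 - 1/2*(-169)*(-33)) = 1/(285/2 - 5577/2) = 1/(-2646) = -1/2646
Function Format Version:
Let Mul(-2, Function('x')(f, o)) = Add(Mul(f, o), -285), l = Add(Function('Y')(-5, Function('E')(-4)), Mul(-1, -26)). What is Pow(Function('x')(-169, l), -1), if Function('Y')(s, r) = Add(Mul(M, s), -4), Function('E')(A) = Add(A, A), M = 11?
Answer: Rational(-1, 2646) ≈ -0.00037793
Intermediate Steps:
Function('E')(A) = Mul(2, A)
Function('Y')(s, r) = Add(-4, Mul(11, s)) (Function('Y')(s, r) = Add(Mul(11, s), -4) = Add(-4, Mul(11, s)))
l = -33 (l = Add(Add(-4, Mul(11, -5)), Mul(-1, -26)) = Add(Add(-4, -55), 26) = Add(-59, 26) = -33)
Function('x')(f, o) = Add(Rational(285, 2), Mul(Rational(-1, 2), f, o)) (Function('x')(f, o) = Mul(Rational(-1, 2), Add(Mul(f, o), -285)) = Mul(Rational(-1, 2), Add(-285, Mul(f, o))) = Add(Rational(285, 2), Mul(Rational(-1, 2), f, o)))
Pow(Function('x')(-169, l), -1) = Pow(Add(Rational(285, 2), Mul(Rational(-1, 2), -169, -33)), -1) = Pow(Add(Rational(285, 2), Rational(-5577, 2)), -1) = Pow(-2646, -1) = Rational(-1, 2646)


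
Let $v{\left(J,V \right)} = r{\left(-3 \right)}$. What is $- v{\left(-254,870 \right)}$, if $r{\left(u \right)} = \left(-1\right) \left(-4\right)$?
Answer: $-4$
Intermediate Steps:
$r{\left(u \right)} = 4$
$v{\left(J,V \right)} = 4$
$- v{\left(-254,870 \right)} = \left(-1\right) 4 = -4$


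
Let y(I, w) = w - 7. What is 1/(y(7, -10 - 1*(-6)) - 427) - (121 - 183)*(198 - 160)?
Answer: 1031927/438 ≈ 2356.0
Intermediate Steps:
y(I, w) = -7 + w
1/(y(7, -10 - 1*(-6)) - 427) - (121 - 183)*(198 - 160) = 1/((-7 + (-10 - 1*(-6))) - 427) - (121 - 183)*(198 - 160) = 1/((-7 + (-10 + 6)) - 427) - (-62)*38 = 1/((-7 - 4) - 427) - 1*(-2356) = 1/(-11 - 427) + 2356 = 1/(-438) + 2356 = -1/438 + 2356 = 1031927/438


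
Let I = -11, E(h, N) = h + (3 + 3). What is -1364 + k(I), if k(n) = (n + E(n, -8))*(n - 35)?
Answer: -628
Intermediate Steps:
E(h, N) = 6 + h (E(h, N) = h + 6 = 6 + h)
k(n) = (-35 + n)*(6 + 2*n) (k(n) = (n + (6 + n))*(n - 35) = (6 + 2*n)*(-35 + n) = (-35 + n)*(6 + 2*n))
-1364 + k(I) = -1364 + (-210 - 64*(-11) + 2*(-11)²) = -1364 + (-210 + 704 + 2*121) = -1364 + (-210 + 704 + 242) = -1364 + 736 = -628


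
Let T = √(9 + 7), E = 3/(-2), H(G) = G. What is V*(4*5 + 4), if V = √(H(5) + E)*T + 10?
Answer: 240 + 48*√14 ≈ 419.60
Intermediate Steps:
E = -3/2 (E = 3*(-½) = -3/2 ≈ -1.5000)
T = 4 (T = √16 = 4)
V = 10 + 2*√14 (V = √(5 - 3/2)*4 + 10 = √(7/2)*4 + 10 = (√14/2)*4 + 10 = 2*√14 + 10 = 10 + 2*√14 ≈ 17.483)
V*(4*5 + 4) = (10 + 2*√14)*(4*5 + 4) = (10 + 2*√14)*(20 + 4) = (10 + 2*√14)*24 = 240 + 48*√14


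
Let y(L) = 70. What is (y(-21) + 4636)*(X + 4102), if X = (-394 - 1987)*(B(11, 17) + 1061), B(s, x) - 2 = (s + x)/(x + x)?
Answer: -202314003606/17 ≈ -1.1901e+10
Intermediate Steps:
B(s, x) = 2 + (s + x)/(2*x) (B(s, x) = 2 + (s + x)/(x + x) = 2 + (s + x)/((2*x)) = 2 + (s + x)*(1/(2*x)) = 2 + (s + x)/(2*x))
X = -43060385/17 (X = (-394 - 1987)*((1/2)*(11 + 5*17)/17 + 1061) = -2381*((1/2)*(1/17)*(11 + 85) + 1061) = -2381*((1/2)*(1/17)*96 + 1061) = -2381*(48/17 + 1061) = -2381*18085/17 = -43060385/17 ≈ -2.5330e+6)
(y(-21) + 4636)*(X + 4102) = (70 + 4636)*(-43060385/17 + 4102) = 4706*(-42990651/17) = -202314003606/17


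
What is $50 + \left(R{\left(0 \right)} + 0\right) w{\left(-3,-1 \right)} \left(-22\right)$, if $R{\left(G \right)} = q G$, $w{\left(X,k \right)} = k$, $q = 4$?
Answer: $50$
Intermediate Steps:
$R{\left(G \right)} = 4 G$
$50 + \left(R{\left(0 \right)} + 0\right) w{\left(-3,-1 \right)} \left(-22\right) = 50 + \left(4 \cdot 0 + 0\right) \left(-1\right) \left(-22\right) = 50 + \left(0 + 0\right) \left(-1\right) \left(-22\right) = 50 + 0 \left(-1\right) \left(-22\right) = 50 + 0 \left(-22\right) = 50 + 0 = 50$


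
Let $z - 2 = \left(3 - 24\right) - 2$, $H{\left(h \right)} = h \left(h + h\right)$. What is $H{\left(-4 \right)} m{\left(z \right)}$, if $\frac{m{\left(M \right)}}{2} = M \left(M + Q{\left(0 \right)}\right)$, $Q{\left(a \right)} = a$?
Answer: $28224$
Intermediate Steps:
$H{\left(h \right)} = 2 h^{2}$ ($H{\left(h \right)} = h 2 h = 2 h^{2}$)
$z = -21$ ($z = 2 + \left(\left(3 - 24\right) - 2\right) = 2 - 23 = -21$)
$m{\left(M \right)} = 2 M^{2}$ ($m{\left(M \right)} = 2 M \left(M + 0\right) = 2 M M = 2 M^{2}$)
$H{\left(-4 \right)} m{\left(z \right)} = 2 \left(-4\right)^{2} \cdot 2 \left(-21\right)^{2} = 2 \cdot 16 \cdot 2 \cdot 441 = 32 \cdot 882 = 28224$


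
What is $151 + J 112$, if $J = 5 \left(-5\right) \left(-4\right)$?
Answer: $11351$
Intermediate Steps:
$J = 100$ ($J = \left(-25\right) \left(-4\right) = 100$)
$151 + J 112 = 151 + 100 \cdot 112 = 151 + 11200 = 11351$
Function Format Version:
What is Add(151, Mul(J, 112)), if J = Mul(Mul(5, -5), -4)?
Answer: 11351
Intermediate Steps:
J = 100 (J = Mul(-25, -4) = 100)
Add(151, Mul(J, 112)) = Add(151, Mul(100, 112)) = Add(151, 11200) = 11351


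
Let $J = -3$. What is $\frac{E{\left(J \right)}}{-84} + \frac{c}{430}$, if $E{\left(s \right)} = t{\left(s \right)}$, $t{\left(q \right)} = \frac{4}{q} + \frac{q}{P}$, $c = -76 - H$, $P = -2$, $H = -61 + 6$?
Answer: $- \frac{5507}{108360} \approx -0.050821$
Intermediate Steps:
$H = -55$
$c = -21$ ($c = -76 - -55 = -76 + 55 = -21$)
$t{\left(q \right)} = \frac{4}{q} - \frac{q}{2}$ ($t{\left(q \right)} = \frac{4}{q} + \frac{q}{-2} = \frac{4}{q} + q \left(- \frac{1}{2}\right) = \frac{4}{q} - \frac{q}{2}$)
$E{\left(s \right)} = \frac{4}{s} - \frac{s}{2}$
$\frac{E{\left(J \right)}}{-84} + \frac{c}{430} = \frac{\frac{4}{-3} - - \frac{3}{2}}{-84} - \frac{21}{430} = \left(4 \left(- \frac{1}{3}\right) + \frac{3}{2}\right) \left(- \frac{1}{84}\right) - \frac{21}{430} = \left(- \frac{4}{3} + \frac{3}{2}\right) \left(- \frac{1}{84}\right) - \frac{21}{430} = \frac{1}{6} \left(- \frac{1}{84}\right) - \frac{21}{430} = - \frac{1}{504} - \frac{21}{430} = - \frac{5507}{108360}$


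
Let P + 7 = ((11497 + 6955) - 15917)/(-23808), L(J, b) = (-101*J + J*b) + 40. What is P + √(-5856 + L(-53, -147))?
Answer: -56397/7936 + 4*√458 ≈ 78.497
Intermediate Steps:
L(J, b) = 40 - 101*J + J*b
P = -56397/7936 (P = -7 + ((11497 + 6955) - 15917)/(-23808) = -7 + (18452 - 15917)*(-1/23808) = -7 + 2535*(-1/23808) = -7 - 845/7936 = -56397/7936 ≈ -7.1065)
P + √(-5856 + L(-53, -147)) = -56397/7936 + √(-5856 + (40 - 101*(-53) - 53*(-147))) = -56397/7936 + √(-5856 + (40 + 5353 + 7791)) = -56397/7936 + √(-5856 + 13184) = -56397/7936 + √7328 = -56397/7936 + 4*√458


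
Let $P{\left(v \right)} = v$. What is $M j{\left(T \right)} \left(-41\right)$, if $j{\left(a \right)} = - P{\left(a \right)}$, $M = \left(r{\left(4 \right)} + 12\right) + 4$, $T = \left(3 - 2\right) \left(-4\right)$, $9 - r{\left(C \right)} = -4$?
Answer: $-4756$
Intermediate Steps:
$r{\left(C \right)} = 13$ ($r{\left(C \right)} = 9 - -4 = 9 + 4 = 13$)
$T = -4$ ($T = 1 \left(-4\right) = -4$)
$M = 29$ ($M = \left(13 + 12\right) + 4 = 25 + 4 = 29$)
$j{\left(a \right)} = - a$
$M j{\left(T \right)} \left(-41\right) = 29 \left(\left(-1\right) \left(-4\right)\right) \left(-41\right) = 29 \cdot 4 \left(-41\right) = 116 \left(-41\right) = -4756$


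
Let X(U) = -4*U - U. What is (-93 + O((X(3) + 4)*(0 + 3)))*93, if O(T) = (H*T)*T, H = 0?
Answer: -8649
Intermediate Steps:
X(U) = -5*U
O(T) = 0 (O(T) = (0*T)*T = 0*T = 0)
(-93 + O((X(3) + 4)*(0 + 3)))*93 = (-93 + 0)*93 = -93*93 = -8649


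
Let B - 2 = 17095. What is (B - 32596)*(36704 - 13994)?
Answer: -351982290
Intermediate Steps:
B = 17097 (B = 2 + 17095 = 17097)
(B - 32596)*(36704 - 13994) = (17097 - 32596)*(36704 - 13994) = -15499*22710 = -351982290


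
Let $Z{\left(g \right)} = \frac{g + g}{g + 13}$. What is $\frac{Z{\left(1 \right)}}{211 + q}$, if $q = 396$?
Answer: $\frac{1}{4249} \approx 0.00023535$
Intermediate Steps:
$Z{\left(g \right)} = \frac{2 g}{13 + g}$
$\frac{Z{\left(1 \right)}}{211 + q} = \frac{2 \cdot 1 \frac{1}{13 + 1}}{211 + 396} = \frac{2 \cdot 1 \cdot \frac{1}{14}}{607} = 2 \cdot 1 \cdot \frac{1}{14} \cdot \frac{1}{607} = \frac{1}{7} \cdot \frac{1}{607} = \frac{1}{4249}$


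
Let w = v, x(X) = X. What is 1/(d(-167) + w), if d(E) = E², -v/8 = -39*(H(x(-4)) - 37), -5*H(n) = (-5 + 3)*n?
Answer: 5/79229 ≈ 6.3108e-5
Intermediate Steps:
H(n) = 2*n/5 (H(n) = -(-5 + 3)*n/5 = -(-2)*n/5 = 2*n/5)
v = -60216/5 (v = -(-312)*((⅖)*(-4) - 37) = -(-312)*(-8/5 - 37) = -(-312)*(-193)/5 = -8*7527/5 = -60216/5 ≈ -12043.)
w = -60216/5 ≈ -12043.
1/(d(-167) + w) = 1/((-167)² - 60216/5) = 1/(27889 - 60216/5) = 1/(79229/5) = 5/79229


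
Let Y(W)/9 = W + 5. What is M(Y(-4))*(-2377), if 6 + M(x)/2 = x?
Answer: -14262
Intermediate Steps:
Y(W) = 45 + 9*W (Y(W) = 9*(W + 5) = 9*(5 + W) = 45 + 9*W)
M(x) = -12 + 2*x
M(Y(-4))*(-2377) = (-12 + 2*(45 + 9*(-4)))*(-2377) = (-12 + 2*(45 - 36))*(-2377) = (-12 + 2*9)*(-2377) = (-12 + 18)*(-2377) = 6*(-2377) = -14262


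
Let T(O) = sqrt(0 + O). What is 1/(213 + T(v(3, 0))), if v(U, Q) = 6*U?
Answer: 71/15117 - sqrt(2)/15117 ≈ 0.0046031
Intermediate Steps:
T(O) = sqrt(O)
1/(213 + T(v(3, 0))) = 1/(213 + sqrt(6*3)) = 1/(213 + sqrt(18)) = 1/(213 + 3*sqrt(2))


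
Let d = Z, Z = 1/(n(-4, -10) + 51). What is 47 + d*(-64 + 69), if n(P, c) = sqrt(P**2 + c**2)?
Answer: 23410/497 - 2*sqrt(29)/497 ≈ 47.081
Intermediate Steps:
Z = 1/(51 + 2*sqrt(29)) (Z = 1/(sqrt((-4)**2 + (-10)**2) + 51) = 1/(sqrt(16 + 100) + 51) = 1/(sqrt(116) + 51) = 1/(2*sqrt(29) + 51) = 1/(51 + 2*sqrt(29)) ≈ 0.016189)
d = 51/2485 - 2*sqrt(29)/2485 ≈ 0.016189
47 + d*(-64 + 69) = 47 + (51/2485 - 2*sqrt(29)/2485)*(-64 + 69) = 47 + (51/2485 - 2*sqrt(29)/2485)*5 = 47 + (51/497 - 2*sqrt(29)/497) = 23410/497 - 2*sqrt(29)/497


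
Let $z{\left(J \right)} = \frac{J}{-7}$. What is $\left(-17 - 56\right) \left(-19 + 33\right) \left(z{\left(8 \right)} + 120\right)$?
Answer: $-121472$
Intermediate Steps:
$z{\left(J \right)} = - \frac{J}{7}$ ($z{\left(J \right)} = J \left(- \frac{1}{7}\right) = - \frac{J}{7}$)
$\left(-17 - 56\right) \left(-19 + 33\right) \left(z{\left(8 \right)} + 120\right) = \left(-17 - 56\right) \left(-19 + 33\right) \left(\left(- \frac{1}{7}\right) 8 + 120\right) = \left(-73\right) 14 \left(- \frac{8}{7} + 120\right) = \left(-1022\right) \frac{832}{7} = -121472$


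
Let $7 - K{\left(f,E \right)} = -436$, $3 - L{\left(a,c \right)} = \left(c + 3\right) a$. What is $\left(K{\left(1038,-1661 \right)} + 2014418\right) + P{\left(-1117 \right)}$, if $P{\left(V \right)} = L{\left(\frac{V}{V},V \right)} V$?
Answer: $767172$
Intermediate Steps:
$L{\left(a,c \right)} = 3 - a \left(3 + c\right)$ ($L{\left(a,c \right)} = 3 - \left(c + 3\right) a = 3 - \left(3 + c\right) a = 3 - a \left(3 + c\right)$)
$K{\left(f,E \right)} = 443$ ($K{\left(f,E \right)} = 7 - -436 = 7 + 436 = 443$)
$P{\left(V \right)} = - V^{2}$ ($P{\left(V \right)} = \left(3 - 3 \frac{V}{V} - \frac{V}{V} V\right) V = \left(3 - 3 - 1 V\right) V = \left(3 - 3 - V\right) V = - V V = - V^{2}$)
$\left(K{\left(1038,-1661 \right)} + 2014418\right) + P{\left(-1117 \right)} = \left(443 + 2014418\right) - \left(-1117\right)^{2} = 2014861 - 1247689 = 767172$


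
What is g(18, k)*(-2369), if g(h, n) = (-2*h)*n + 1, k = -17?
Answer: -1452197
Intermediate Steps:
g(h, n) = 1 - 2*h*n (g(h, n) = -2*h*n + 1 = 1 - 2*h*n)
g(18, k)*(-2369) = (1 - 2*18*(-17))*(-2369) = (1 + 612)*(-2369) = 613*(-2369) = -1452197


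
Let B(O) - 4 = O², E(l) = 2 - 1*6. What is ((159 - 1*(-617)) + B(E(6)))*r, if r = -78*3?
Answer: -186264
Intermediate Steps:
r = -234
E(l) = -4 (E(l) = 2 - 6 = -4)
B(O) = 4 + O²
((159 - 1*(-617)) + B(E(6)))*r = ((159 - 1*(-617)) + (4 + (-4)²))*(-234) = ((159 + 617) + (4 + 16))*(-234) = (776 + 20)*(-234) = 796*(-234) = -186264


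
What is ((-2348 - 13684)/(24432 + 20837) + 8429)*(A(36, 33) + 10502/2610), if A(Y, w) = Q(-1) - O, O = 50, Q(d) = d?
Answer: -23390931645176/59076045 ≈ -3.9595e+5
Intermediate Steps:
A(Y, w) = -51 (A(Y, w) = -1 - 1*50 = -1 - 50 = -51)
((-2348 - 13684)/(24432 + 20837) + 8429)*(A(36, 33) + 10502/2610) = ((-2348 - 13684)/(24432 + 20837) + 8429)*(-51 + 10502/2610) = (-16032/45269 + 8429)*(-51 + 10502*(1/2610)) = (-16032*1/45269 + 8429)*(-51 + 5251/1305) = (-16032/45269 + 8429)*(-61304/1305) = (381556369/45269)*(-61304/1305) = -23390931645176/59076045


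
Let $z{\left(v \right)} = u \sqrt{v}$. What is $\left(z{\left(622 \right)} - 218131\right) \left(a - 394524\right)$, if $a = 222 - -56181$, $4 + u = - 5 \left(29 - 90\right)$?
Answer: $73754671851 - 101774421 \sqrt{622} \approx 7.1216 \cdot 10^{10}$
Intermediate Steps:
$u = 301$ ($u = -4 - 5 \left(29 - 90\right) = -4 - -305 = -4 + 305 = 301$)
$a = 56403$ ($a = 222 + 56181 = 56403$)
$z{\left(v \right)} = 301 \sqrt{v}$
$\left(z{\left(622 \right)} - 218131\right) \left(a - 394524\right) = \left(301 \sqrt{622} - 218131\right) \left(56403 - 394524\right) = \left(-218131 + 301 \sqrt{622}\right) \left(-338121\right) = 73754671851 - 101774421 \sqrt{622}$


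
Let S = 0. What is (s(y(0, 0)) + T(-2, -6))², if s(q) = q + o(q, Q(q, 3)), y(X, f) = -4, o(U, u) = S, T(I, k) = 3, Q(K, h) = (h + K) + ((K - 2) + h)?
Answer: 1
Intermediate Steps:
Q(K, h) = -2 + 2*K + 2*h (Q(K, h) = (K + h) + ((-2 + K) + h) = (K + h) + (-2 + K + h) = -2 + 2*K + 2*h)
o(U, u) = 0
s(q) = q (s(q) = q + 0 = q)
(s(y(0, 0)) + T(-2, -6))² = (-4 + 3)² = (-1)² = 1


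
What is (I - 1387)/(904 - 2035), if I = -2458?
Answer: 3845/1131 ≈ 3.3996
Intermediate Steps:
(I - 1387)/(904 - 2035) = (-2458 - 1387)/(904 - 2035) = -3845/(-1131) = -3845*(-1/1131) = 3845/1131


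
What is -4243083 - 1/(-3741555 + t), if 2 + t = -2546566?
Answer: -26681027803208/6288123 ≈ -4.2431e+6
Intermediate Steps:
t = -2546568 (t = -2 - 2546566 = -2546568)
-4243083 - 1/(-3741555 + t) = -4243083 - 1/(-3741555 - 2546568) = -4243083 - 1/(-6288123) = -4243083 - 1*(-1/6288123) = -4243083 + 1/6288123 = -26681027803208/6288123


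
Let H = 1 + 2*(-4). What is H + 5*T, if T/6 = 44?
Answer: 1313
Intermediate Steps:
T = 264 (T = 6*44 = 264)
H = -7 (H = 1 - 8 = -7)
H + 5*T = -7 + 5*264 = -7 + 1320 = 1313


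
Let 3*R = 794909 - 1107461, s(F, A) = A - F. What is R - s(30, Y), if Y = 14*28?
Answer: -104546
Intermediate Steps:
Y = 392
R = -104184 (R = (794909 - 1107461)/3 = (1/3)*(-312552) = -104184)
R - s(30, Y) = -104184 - (392 - 1*30) = -104184 - (392 - 30) = -104184 - 1*362 = -104184 - 362 = -104546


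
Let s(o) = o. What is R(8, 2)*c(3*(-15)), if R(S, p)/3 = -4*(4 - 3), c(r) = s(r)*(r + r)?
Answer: -48600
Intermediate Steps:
c(r) = 2*r² (c(r) = r*(r + r) = r*(2*r) = 2*r²)
R(S, p) = -12 (R(S, p) = 3*(-4*(4 - 3)) = 3*(-4*1) = 3*(-4) = -12)
R(8, 2)*c(3*(-15)) = -24*(3*(-15))² = -24*(-45)² = -24*2025 = -12*4050 = -48600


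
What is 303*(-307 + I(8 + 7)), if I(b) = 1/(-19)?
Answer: -1767702/19 ≈ -93037.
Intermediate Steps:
I(b) = -1/19
303*(-307 + I(8 + 7)) = 303*(-307 - 1/19) = 303*(-5834/19) = -1767702/19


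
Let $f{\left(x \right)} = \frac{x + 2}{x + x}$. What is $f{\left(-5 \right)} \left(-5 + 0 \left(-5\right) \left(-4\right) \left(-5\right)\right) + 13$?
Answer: $\frac{23}{2} \approx 11.5$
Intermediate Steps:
$f{\left(x \right)} = \frac{2 + x}{2 x}$
$f{\left(-5 \right)} \left(-5 + 0 \left(-5\right) \left(-4\right) \left(-5\right)\right) + 13 = \frac{2 - 5}{2 \left(-5\right)} \left(-5 + 0 \left(-5\right) \left(-4\right) \left(-5\right)\right) + 13 = \frac{1}{2} \left(- \frac{1}{5}\right) \left(-3\right) \left(-5 + 0 \cdot 20 \left(-5\right)\right) + 13 = \frac{3 \left(-5 + 0 \left(-100\right)\right)}{10} + 13 = \frac{3 \left(-5 + 0\right)}{10} + 13 = \frac{3}{10} \left(-5\right) + 13 = - \frac{3}{2} + 13 = \frac{23}{2}$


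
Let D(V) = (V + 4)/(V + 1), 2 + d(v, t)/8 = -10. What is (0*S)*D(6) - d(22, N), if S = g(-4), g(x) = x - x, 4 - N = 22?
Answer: 96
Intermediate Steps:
N = -18 (N = 4 - 1*22 = 4 - 22 = -18)
d(v, t) = -96 (d(v, t) = -16 + 8*(-10) = -16 - 80 = -96)
g(x) = 0
S = 0
D(V) = (4 + V)/(1 + V)
(0*S)*D(6) - d(22, N) = (0*0)*((4 + 6)/(1 + 6)) - 1*(-96) = 0*(10/7) + 96 = 0 + 96 = 96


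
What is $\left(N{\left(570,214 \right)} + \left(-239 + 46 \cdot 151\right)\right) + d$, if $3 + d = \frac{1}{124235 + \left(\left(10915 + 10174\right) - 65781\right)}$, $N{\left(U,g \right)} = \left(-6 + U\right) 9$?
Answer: $\frac{937016541}{79543} \approx 11780.0$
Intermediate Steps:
$N{\left(U,g \right)} = -54 + 9 U$
$d = - \frac{238628}{79543}$ ($d = -3 + \frac{1}{124235 + \left(\left(10915 + 10174\right) - 65781\right)} = -3 + \frac{1}{124235 + \left(21089 - 65781\right)} = -3 + \frac{1}{124235 - 44692} = -3 + \frac{1}{79543} = - \frac{238628}{79543} \approx -3.0$)
$\left(N{\left(570,214 \right)} + \left(-239 + 46 \cdot 151\right)\right) + d = \left(\left(-54 + 9 \cdot 570\right) + \left(-239 + 46 \cdot 151\right)\right) - \frac{238628}{79543} = \left(\left(-54 + 5130\right) + \left(-239 + 6946\right)\right) - \frac{238628}{79543} = \left(5076 + 6707\right) - \frac{238628}{79543} = 11783 - \frac{238628}{79543} = \frac{937016541}{79543}$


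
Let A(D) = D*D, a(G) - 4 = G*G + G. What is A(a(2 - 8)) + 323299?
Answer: 324455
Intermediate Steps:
a(G) = 4 + G + G² (a(G) = 4 + (G*G + G) = 4 + (G² + G) = 4 + (G + G²) = 4 + G + G²)
A(D) = D²
A(a(2 - 8)) + 323299 = (4 + (2 - 8) + (2 - 8)²)² + 323299 = (4 - 6 + (-6)²)² + 323299 = (4 - 6 + 36)² + 323299 = 34² + 323299 = 1156 + 323299 = 324455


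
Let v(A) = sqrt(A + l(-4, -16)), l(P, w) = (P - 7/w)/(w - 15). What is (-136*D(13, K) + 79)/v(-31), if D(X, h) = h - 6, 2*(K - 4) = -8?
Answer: -3580*I*sqrt(474889)/15319 ≈ -161.05*I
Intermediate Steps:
K = 0 (K = 4 + (1/2)*(-8) = 4 - 4 = 0)
l(P, w) = (P - 7/w)/(-15 + w)
D(X, h) = -6 + h
v(A) = sqrt(57/496 + A) (v(A) = sqrt(A + (-7 - 4*(-16))/((-16)*(-15 - 16))) = sqrt(A - 1/16*(-7 + 64)/(-31)) = sqrt(A - 1/16*(-1/31)*57) = sqrt(A + 57/496) = sqrt(57/496 + A))
(-136*D(13, K) + 79)/v(-31) = (-136*(-6 + 0) + 79)/((sqrt(1767 + 15376*(-31))/124)) = (-136*(-6) + 79)/((sqrt(1767 - 476656)/124)) = (816 + 79)/((sqrt(-474889)/124)) = 895/(((I*sqrt(474889))/124)) = 895/((I*sqrt(474889)/124)) = 895*(-4*I*sqrt(474889)/15319) = -3580*I*sqrt(474889)/15319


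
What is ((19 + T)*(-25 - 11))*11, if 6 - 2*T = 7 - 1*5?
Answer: -8316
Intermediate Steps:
T = 2 (T = 3 - (7 - 1*5)/2 = 3 - (7 - 5)/2 = 3 - ½*2 = 3 - 1 = 2)
((19 + T)*(-25 - 11))*11 = ((19 + 2)*(-25 - 11))*11 = (21*(-36))*11 = -756*11 = -8316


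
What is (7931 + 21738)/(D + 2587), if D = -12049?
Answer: -29669/9462 ≈ -3.1356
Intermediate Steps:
(7931 + 21738)/(D + 2587) = (7931 + 21738)/(-12049 + 2587) = 29669/(-9462) = 29669*(-1/9462) = -29669/9462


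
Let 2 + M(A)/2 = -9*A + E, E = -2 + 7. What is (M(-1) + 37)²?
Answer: 3721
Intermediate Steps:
E = 5
M(A) = 6 - 18*A (M(A) = -4 + 2*(-9*A + 5) = -4 + 2*(5 - 9*A) = -4 + (10 - 18*A) = 6 - 18*A)
(M(-1) + 37)² = ((6 - 18*(-1)) + 37)² = ((6 + 18) + 37)² = (24 + 37)² = 61² = 3721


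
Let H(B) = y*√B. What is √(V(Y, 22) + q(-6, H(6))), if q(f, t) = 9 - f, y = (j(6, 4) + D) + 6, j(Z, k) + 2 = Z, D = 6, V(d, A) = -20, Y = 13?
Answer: I*√5 ≈ 2.2361*I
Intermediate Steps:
j(Z, k) = -2 + Z
y = 16 (y = ((-2 + 6) + 6) + 6 = (4 + 6) + 6 = 10 + 6 = 16)
H(B) = 16*√B
√(V(Y, 22) + q(-6, H(6))) = √(-20 + (9 - 1*(-6))) = √(-20 + (9 + 6)) = √(-20 + 15) = √(-5) = I*√5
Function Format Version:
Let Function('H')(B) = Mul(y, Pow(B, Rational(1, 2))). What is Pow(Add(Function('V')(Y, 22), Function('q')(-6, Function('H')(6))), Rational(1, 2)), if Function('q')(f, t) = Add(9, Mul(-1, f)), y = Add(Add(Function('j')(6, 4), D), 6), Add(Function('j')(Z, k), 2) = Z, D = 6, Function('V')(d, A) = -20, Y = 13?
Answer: Mul(I, Pow(5, Rational(1, 2))) ≈ Mul(2.2361, I)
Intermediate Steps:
Function('j')(Z, k) = Add(-2, Z)
y = 16 (y = Add(Add(Add(-2, 6), 6), 6) = Add(Add(4, 6), 6) = Add(10, 6) = 16)
Function('H')(B) = Mul(16, Pow(B, Rational(1, 2)))
Pow(Add(Function('V')(Y, 22), Function('q')(-6, Function('H')(6))), Rational(1, 2)) = Pow(Add(-20, Add(9, Mul(-1, -6))), Rational(1, 2)) = Pow(Add(-20, Add(9, 6)), Rational(1, 2)) = Pow(Add(-20, 15), Rational(1, 2)) = Pow(-5, Rational(1, 2)) = Mul(I, Pow(5, Rational(1, 2)))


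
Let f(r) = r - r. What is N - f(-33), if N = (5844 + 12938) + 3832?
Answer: 22614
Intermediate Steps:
f(r) = 0
N = 22614 (N = 18782 + 3832 = 22614)
N - f(-33) = 22614 - 1*0 = 22614 + 0 = 22614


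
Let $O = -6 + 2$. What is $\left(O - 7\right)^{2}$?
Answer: $121$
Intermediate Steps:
$O = -4$
$\left(O - 7\right)^{2} = \left(-4 - 7\right)^{2} = \left(-11\right)^{2} = 121$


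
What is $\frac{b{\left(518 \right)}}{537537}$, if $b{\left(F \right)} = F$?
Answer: $\frac{74}{76791} \approx 0.00096365$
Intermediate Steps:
$\frac{b{\left(518 \right)}}{537537} = \frac{518}{537537} = 518 \cdot \frac{1}{537537} = \frac{74}{76791}$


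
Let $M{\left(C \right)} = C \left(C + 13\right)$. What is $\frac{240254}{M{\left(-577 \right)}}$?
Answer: $\frac{120127}{162714} \approx 0.73827$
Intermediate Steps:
$M{\left(C \right)} = C \left(13 + C\right)$
$\frac{240254}{M{\left(-577 \right)}} = \frac{240254}{\left(-577\right) \left(13 - 577\right)} = \frac{240254}{\left(-577\right) \left(-564\right)} = \frac{240254}{325428} = 240254 \cdot \frac{1}{325428} = \frac{120127}{162714}$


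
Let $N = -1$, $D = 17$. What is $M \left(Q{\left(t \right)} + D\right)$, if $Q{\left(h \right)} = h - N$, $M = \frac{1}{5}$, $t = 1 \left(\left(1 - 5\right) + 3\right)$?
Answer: $\frac{17}{5} \approx 3.4$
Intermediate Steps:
$t = -1$ ($t = 1 \left(-4 + 3\right) = 1 \left(-1\right) = -1$)
$M = \frac{1}{5} \approx 0.2$
$Q{\left(h \right)} = 1 + h$ ($Q{\left(h \right)} = h - -1 = h + 1 = 1 + h$)
$M \left(Q{\left(t \right)} + D\right) = \frac{\left(1 - 1\right) + 17}{5} = \frac{0 + 17}{5} = \frac{1}{5} \cdot 17 = \frac{17}{5}$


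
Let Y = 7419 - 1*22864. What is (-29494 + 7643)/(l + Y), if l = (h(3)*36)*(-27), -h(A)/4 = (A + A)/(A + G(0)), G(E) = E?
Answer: 21851/7669 ≈ 2.8493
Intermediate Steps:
Y = -15445 (Y = 7419 - 22864 = -15445)
h(A) = -8 (h(A) = -4*(A + A)/(A + 0) = -4*2*A/A = -4*2 = -8)
l = 7776 (l = -8*36*(-27) = -288*(-27) = 7776)
(-29494 + 7643)/(l + Y) = (-29494 + 7643)/(7776 - 15445) = -21851/(-7669) = -21851*(-1/7669) = 21851/7669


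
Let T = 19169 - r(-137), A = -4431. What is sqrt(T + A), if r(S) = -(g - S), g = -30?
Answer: sqrt(14845) ≈ 121.84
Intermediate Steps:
r(S) = 30 + S (r(S) = -(-30 - S) = 30 + S)
T = 19276 (T = 19169 - (30 - 137) = 19169 - 1*(-107) = 19169 + 107 = 19276)
sqrt(T + A) = sqrt(19276 - 4431) = sqrt(14845)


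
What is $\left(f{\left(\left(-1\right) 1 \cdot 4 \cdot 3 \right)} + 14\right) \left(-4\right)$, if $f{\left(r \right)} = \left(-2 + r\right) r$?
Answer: $-728$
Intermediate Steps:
$f{\left(r \right)} = r \left(-2 + r\right)$
$\left(f{\left(\left(-1\right) 1 \cdot 4 \cdot 3 \right)} + 14\right) \left(-4\right) = \left(\left(-1\right) 1 \cdot 4 \cdot 3 \left(-2 + \left(-1\right) 1 \cdot 4 \cdot 3\right) + 14\right) \left(-4\right) = \left(\left(-1\right) 4 \cdot 3 \left(-2 + \left(-1\right) 4 \cdot 3\right) + 14\right) \left(-4\right) = \left(\left(-4\right) 3 \left(-2 - 12\right) + 14\right) \left(-4\right) = \left(- 12 \left(-2 - 12\right) + 14\right) \left(-4\right) = \left(\left(-12\right) \left(-14\right) + 14\right) \left(-4\right) = \left(168 + 14\right) \left(-4\right) = 182 \left(-4\right) = -728$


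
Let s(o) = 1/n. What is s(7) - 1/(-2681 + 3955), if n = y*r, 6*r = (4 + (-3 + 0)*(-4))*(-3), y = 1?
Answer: -641/5096 ≈ -0.12578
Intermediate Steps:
r = -8 (r = ((4 + (-3 + 0)*(-4))*(-3))/6 = ((4 - 3*(-4))*(-3))/6 = ((4 + 12)*(-3))/6 = (16*(-3))/6 = (1/6)*(-48) = -8)
n = -8 (n = 1*(-8) = -8)
s(o) = -1/8 (s(o) = 1/(-8) = -1/8)
s(7) - 1/(-2681 + 3955) = -1/8 - 1/(-2681 + 3955) = -1/8 - 1/1274 = -641/5096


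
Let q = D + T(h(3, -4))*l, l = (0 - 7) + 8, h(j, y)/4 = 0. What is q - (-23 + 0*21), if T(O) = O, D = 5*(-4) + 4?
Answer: 7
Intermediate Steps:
D = -16 (D = -20 + 4 = -16)
h(j, y) = 0 (h(j, y) = 4*0 = 0)
l = 1 (l = -7 + 8 = 1)
q = -16 (q = -16 + 0*1 = -16 + 0 = -16)
q - (-23 + 0*21) = -16 - (-23 + 0*21) = -16 - (-23 + 0) = -16 - 1*(-23) = -16 + 23 = 7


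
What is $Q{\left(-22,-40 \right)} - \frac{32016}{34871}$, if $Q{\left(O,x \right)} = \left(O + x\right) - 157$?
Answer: $- \frac{7668765}{34871} \approx -219.92$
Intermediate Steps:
$Q{\left(O,x \right)} = -157 + O + x$
$Q{\left(-22,-40 \right)} - \frac{32016}{34871} = \left(-157 - 22 - 40\right) - \frac{32016}{34871} = -219 - \frac{32016}{34871} = - \frac{7668765}{34871}$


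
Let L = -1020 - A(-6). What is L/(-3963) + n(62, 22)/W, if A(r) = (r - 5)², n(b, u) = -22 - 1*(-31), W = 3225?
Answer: 1238464/4260225 ≈ 0.29070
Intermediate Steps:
n(b, u) = 9 (n(b, u) = -22 + 31 = 9)
A(r) = (-5 + r)²
L = -1141 (L = -1020 - (-5 - 6)² = -1020 - 1*(-11)² = -1020 - 1*121 = -1020 - 121 = -1141)
L/(-3963) + n(62, 22)/W = -1141/(-3963) + 9/3225 = -1141*(-1/3963) + 9*(1/3225) = 1141/3963 + 3/1075 = 1238464/4260225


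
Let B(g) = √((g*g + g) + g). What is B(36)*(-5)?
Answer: -30*√38 ≈ -184.93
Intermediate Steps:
B(g) = √(g² + 2*g) (B(g) = √((g² + g) + g) = √((g + g²) + g) = √(g² + 2*g))
B(36)*(-5) = √(36*(2 + 36))*(-5) = √(36*38)*(-5) = √1368*(-5) = (6*√38)*(-5) = -30*√38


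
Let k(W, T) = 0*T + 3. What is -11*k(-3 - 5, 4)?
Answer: -33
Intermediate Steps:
k(W, T) = 3 (k(W, T) = 0 + 3 = 3)
-11*k(-3 - 5, 4) = -11*3 = -33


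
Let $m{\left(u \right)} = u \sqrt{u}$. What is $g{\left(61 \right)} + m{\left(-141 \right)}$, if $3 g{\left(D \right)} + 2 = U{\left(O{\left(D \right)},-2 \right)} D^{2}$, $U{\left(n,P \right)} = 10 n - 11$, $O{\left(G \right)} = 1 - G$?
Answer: $- \frac{2273533}{3} - 141 i \sqrt{141} \approx -7.5784 \cdot 10^{5} - 1674.3 i$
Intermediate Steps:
$m{\left(u \right)} = u^{\frac{3}{2}}$
$U{\left(n,P \right)} = -11 + 10 n$
$g{\left(D \right)} = - \frac{2}{3} + \frac{D^{2} \left(-1 - 10 D\right)}{3}$ ($g{\left(D \right)} = - \frac{2}{3} + \frac{\left(-11 + 10 \left(1 - D\right)\right) D^{2}}{3} = - \frac{2}{3} + \frac{\left(-11 - \left(-10 + 10 D\right)\right) D^{2}}{3} = - \frac{2}{3} + \frac{\left(-1 - 10 D\right) D^{2}}{3} = - \frac{2}{3} + \frac{D^{2} \left(-1 - 10 D\right)}{3}$)
$g{\left(61 \right)} + m{\left(-141 \right)} = \left(- \frac{2}{3} + \frac{61^{2} \left(-1 - 610\right)}{3}\right) + \left(-141\right)^{\frac{3}{2}} = \left(- \frac{2}{3} + \frac{1}{3} \cdot 3721 \left(-1 - 610\right)\right) - 141 i \sqrt{141} = \left(- \frac{2}{3} + \frac{1}{3} \cdot 3721 \left(-611\right)\right) - 141 i \sqrt{141} = \left(- \frac{2}{3} - \frac{2273531}{3}\right) - 141 i \sqrt{141} = - \frac{2273533}{3} - 141 i \sqrt{141}$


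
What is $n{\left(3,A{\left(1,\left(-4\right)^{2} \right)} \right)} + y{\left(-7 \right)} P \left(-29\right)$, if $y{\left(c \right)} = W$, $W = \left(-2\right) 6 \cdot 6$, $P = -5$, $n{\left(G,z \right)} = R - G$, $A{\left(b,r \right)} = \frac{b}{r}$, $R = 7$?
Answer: $-10436$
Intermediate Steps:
$n{\left(G,z \right)} = 7 - G$
$W = -72$ ($W = \left(-12\right) 6 = -72$)
$y{\left(c \right)} = -72$
$n{\left(3,A{\left(1,\left(-4\right)^{2} \right)} \right)} + y{\left(-7 \right)} P \left(-29\right) = \left(7 - 3\right) - 72 \left(\left(-5\right) \left(-29\right)\right) = \left(7 - 3\right) - 10440 = 4 - 10440 = -10436$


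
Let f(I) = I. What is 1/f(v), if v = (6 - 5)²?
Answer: 1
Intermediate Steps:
v = 1 (v = 1² = 1)
1/f(v) = 1/1 = 1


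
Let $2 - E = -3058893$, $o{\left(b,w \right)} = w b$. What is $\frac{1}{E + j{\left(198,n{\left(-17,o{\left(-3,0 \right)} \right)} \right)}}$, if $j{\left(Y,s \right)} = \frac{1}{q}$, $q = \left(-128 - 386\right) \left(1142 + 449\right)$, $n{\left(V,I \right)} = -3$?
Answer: $\frac{817774}{2501484799729} \approx 3.2692 \cdot 10^{-7}$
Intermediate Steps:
$o{\left(b,w \right)} = b w$
$E = 3058895$ ($E = 2 - -3058893 = 2 + 3058893 = 3058895$)
$q = -817774$ ($q = \left(-514\right) 1591 = -817774$)
$j{\left(Y,s \right)} = - \frac{1}{817774}$ ($j{\left(Y,s \right)} = \frac{1}{-817774} = - \frac{1}{817774}$)
$\frac{1}{E + j{\left(198,n{\left(-17,o{\left(-3,0 \right)} \right)} \right)}} = \frac{1}{3058895 - \frac{1}{817774}} = \frac{1}{\frac{2501484799729}{817774}} = \frac{817774}{2501484799729}$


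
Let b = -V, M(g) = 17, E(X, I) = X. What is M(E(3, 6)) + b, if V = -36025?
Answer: 36042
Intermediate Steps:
b = 36025 (b = -1*(-36025) = 36025)
M(E(3, 6)) + b = 17 + 36025 = 36042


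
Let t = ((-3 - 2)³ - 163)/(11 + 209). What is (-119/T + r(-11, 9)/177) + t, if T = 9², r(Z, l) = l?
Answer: -716878/262845 ≈ -2.7274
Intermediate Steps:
T = 81
t = -72/55 (t = ((-5)³ - 163)/220 = (-125 - 163)*(1/220) = -288*1/220 = -72/55 ≈ -1.3091)
(-119/T + r(-11, 9)/177) + t = (-119/81 + 9/177) - 72/55 = (-119*1/81 + 9*(1/177)) - 72/55 = (-119/81 + 3/59) - 72/55 = -6778/4779 - 72/55 = -716878/262845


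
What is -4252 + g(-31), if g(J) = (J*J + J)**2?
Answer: 860648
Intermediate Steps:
g(J) = (J + J**2)**2 (g(J) = (J**2 + J)**2 = (J + J**2)**2)
-4252 + g(-31) = -4252 + (-31)**2*(1 - 31)**2 = -4252 + 961*(-30)**2 = -4252 + 961*900 = -4252 + 864900 = 860648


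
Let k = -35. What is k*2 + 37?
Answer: -33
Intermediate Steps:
k*2 + 37 = -35*2 + 37 = -70 + 37 = -33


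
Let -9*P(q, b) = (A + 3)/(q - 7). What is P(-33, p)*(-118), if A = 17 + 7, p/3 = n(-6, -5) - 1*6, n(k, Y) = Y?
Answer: -177/20 ≈ -8.8500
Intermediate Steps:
p = -33 (p = 3*(-5 - 1*6) = 3*(-5 - 6) = 3*(-11) = -33)
A = 24
P(q, b) = -3/(-7 + q) (P(q, b) = -(24 + 3)/(9*(q - 7)) = -3/(-7 + q))
P(-33, p)*(-118) = -3/(-7 - 33)*(-118) = -3/(-40)*(-118) = -3*(-1/40)*(-118) = (3/40)*(-118) = -177/20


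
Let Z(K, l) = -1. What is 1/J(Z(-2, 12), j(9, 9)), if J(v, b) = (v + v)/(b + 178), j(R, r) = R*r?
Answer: -259/2 ≈ -129.50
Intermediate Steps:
J(v, b) = 2*v/(178 + b) (J(v, b) = (2*v)/(178 + b) = 2*v/(178 + b))
1/J(Z(-2, 12), j(9, 9)) = 1/(2*(-1)/(178 + 9*9)) = 1/(2*(-1)/(178 + 81)) = 1/(2*(-1)/259) = 1/(2*(-1)*(1/259)) = 1/(-2/259) = -259/2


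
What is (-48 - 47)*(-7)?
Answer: 665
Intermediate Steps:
(-48 - 47)*(-7) = -95*(-7) = 665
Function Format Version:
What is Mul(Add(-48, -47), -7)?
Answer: 665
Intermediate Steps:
Mul(Add(-48, -47), -7) = Mul(-95, -7) = 665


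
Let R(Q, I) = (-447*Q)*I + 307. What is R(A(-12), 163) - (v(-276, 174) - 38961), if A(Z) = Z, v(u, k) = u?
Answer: 913876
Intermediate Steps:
R(Q, I) = 307 - 447*I*Q (R(Q, I) = -447*I*Q + 307 = 307 - 447*I*Q)
R(A(-12), 163) - (v(-276, 174) - 38961) = (307 - 447*163*(-12)) - (-276 - 38961) = (307 + 874332) - 1*(-39237) = 874639 + 39237 = 913876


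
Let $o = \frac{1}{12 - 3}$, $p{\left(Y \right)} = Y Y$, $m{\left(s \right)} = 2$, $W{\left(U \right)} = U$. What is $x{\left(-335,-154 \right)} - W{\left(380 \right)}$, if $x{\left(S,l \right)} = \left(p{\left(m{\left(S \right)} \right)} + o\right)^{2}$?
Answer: $- \frac{29411}{81} \approx -363.1$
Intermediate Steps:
$p{\left(Y \right)} = Y^{2}$
$o = \frac{1}{9} \approx 0.11111$
$x{\left(S,l \right)} = \frac{1369}{81}$ ($x{\left(S,l \right)} = \left(2^{2} + \frac{1}{9}\right)^{2} = \left(4 + \frac{1}{9}\right)^{2} = \left(\frac{37}{9}\right)^{2} = \frac{1369}{81}$)
$x{\left(-335,-154 \right)} - W{\left(380 \right)} = \frac{1369}{81} - 380 = - \frac{29411}{81}$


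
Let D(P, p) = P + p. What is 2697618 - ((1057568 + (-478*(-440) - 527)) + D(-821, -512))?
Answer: 1431590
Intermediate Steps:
2697618 - ((1057568 + (-478*(-440) - 527)) + D(-821, -512)) = 2697618 - ((1057568 + (-478*(-440) - 527)) + (-821 - 512)) = 2697618 - ((1057568 + (210320 - 527)) - 1333) = 2697618 - ((1057568 + 209793) - 1333) = 2697618 - (1267361 - 1333) = 2697618 - 1*1266028 = 2697618 - 1266028 = 1431590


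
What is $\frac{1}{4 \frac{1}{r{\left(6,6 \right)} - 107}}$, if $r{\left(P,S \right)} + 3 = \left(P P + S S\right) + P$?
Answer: $-8$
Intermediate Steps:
$r{\left(P,S \right)} = -3 + P + P^{2} + S^{2}$ ($r{\left(P,S \right)} = -3 + \left(\left(P P + S S\right) + P\right) = -3 + \left(\left(P^{2} + S^{2}\right) + P\right) = -3 + \left(P + P^{2} + S^{2}\right) = -3 + P + P^{2} + S^{2}$)
$\frac{1}{4 \frac{1}{r{\left(6,6 \right)} - 107}} = \frac{1}{4 \frac{1}{\left(-3 + 6 + 6^{2} + 6^{2}\right) - 107}} = \frac{1}{4 \frac{1}{\left(-3 + 6 + 36 + 36\right) - 107}} = \frac{1}{4 \frac{1}{75 - 107}} = \frac{1}{4 \frac{1}{-32}} = \frac{1}{4 \left(- \frac{1}{32}\right)} = \frac{1}{- \frac{1}{8}} = -8$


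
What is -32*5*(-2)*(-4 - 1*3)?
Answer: -2240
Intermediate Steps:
-32*5*(-2)*(-4 - 1*3) = -(-320)*(-4 - 3) = -(-320)*(-7) = -32*70 = -2240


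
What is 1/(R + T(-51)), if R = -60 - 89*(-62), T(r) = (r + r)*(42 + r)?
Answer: 1/6376 ≈ 0.00015684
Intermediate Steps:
T(r) = 2*r*(42 + r) (T(r) = (2*r)*(42 + r) = 2*r*(42 + r))
R = 5458 (R = -60 + 5518 = 5458)
1/(R + T(-51)) = 1/(5458 + 2*(-51)*(42 - 51)) = 1/(5458 + 2*(-51)*(-9)) = 1/(5458 + 918) = 1/6376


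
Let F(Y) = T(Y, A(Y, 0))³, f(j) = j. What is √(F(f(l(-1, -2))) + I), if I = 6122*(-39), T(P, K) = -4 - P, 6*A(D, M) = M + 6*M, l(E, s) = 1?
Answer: I*√238883 ≈ 488.76*I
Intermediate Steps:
A(D, M) = 7*M/6 (A(D, M) = (M + 6*M)/6 = (7*M)/6 = 7*M/6)
I = -238758
F(Y) = (-4 - Y)³
√(F(f(l(-1, -2))) + I) = √(-(4 + 1)³ - 238758) = √(-1*5³ - 238758) = √(-1*125 - 238758) = √(-125 - 238758) = √(-238883) = I*√238883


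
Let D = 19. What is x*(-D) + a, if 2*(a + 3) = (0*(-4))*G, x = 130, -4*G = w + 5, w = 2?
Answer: -2473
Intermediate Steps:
G = -7/4 (G = -(2 + 5)/4 = -¼*7 = -7/4 ≈ -1.7500)
a = -3 (a = -3 + ((0*(-4))*(-7/4))/2 = -3 + (0*(-7/4))/2 = -3 + (½)*0 = -3 + 0 = -3)
x*(-D) + a = 130*(-1*19) - 3 = 130*(-19) - 3 = -2470 - 3 = -2473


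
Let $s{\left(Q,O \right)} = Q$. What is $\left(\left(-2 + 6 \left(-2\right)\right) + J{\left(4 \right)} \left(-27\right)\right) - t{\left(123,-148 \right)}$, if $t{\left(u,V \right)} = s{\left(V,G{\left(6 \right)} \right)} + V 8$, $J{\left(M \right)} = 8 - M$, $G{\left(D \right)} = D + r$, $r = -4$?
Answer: $1210$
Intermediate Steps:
$G{\left(D \right)} = -4 + D$ ($G{\left(D \right)} = D - 4 = -4 + D$)
$t{\left(u,V \right)} = 9 V$ ($t{\left(u,V \right)} = V + V 8 = V + 8 V = 9 V$)
$\left(\left(-2 + 6 \left(-2\right)\right) + J{\left(4 \right)} \left(-27\right)\right) - t{\left(123,-148 \right)} = \left(\left(-2 + 6 \left(-2\right)\right) + \left(8 - 4\right) \left(-27\right)\right) - 9 \left(-148\right) = \left(\left(-2 - 12\right) + \left(8 - 4\right) \left(-27\right)\right) - -1332 = \left(-14 + 4 \left(-27\right)\right) + 1332 = \left(-14 - 108\right) + 1332 = -122 + 1332 = 1210$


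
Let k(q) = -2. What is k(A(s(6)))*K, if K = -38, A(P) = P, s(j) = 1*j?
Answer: 76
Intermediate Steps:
s(j) = j
k(A(s(6)))*K = -2*(-38) = 76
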